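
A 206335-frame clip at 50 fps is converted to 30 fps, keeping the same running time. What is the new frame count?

123801 frames

Target frames = source frames × (target rate / source rate) = 206335 × (30)/(50) = 206335 × 3/5 = 123801.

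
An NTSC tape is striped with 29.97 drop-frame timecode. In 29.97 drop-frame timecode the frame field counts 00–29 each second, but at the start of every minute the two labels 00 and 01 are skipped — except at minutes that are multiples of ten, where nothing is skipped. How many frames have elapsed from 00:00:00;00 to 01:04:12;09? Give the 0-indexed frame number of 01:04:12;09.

Complete 10-minute blocks: 6, each 17982 frames → 107892.
Remaining 4 whole minutes in the current block: 1800 + 3 × 1798 = 7194 frames.
Within the current minute: 12 × 30 + 9 − 2 = 367 (labels ;00/;01 skipped at this minute). Total = 107892 + 7194 + 367 = 115453.

115453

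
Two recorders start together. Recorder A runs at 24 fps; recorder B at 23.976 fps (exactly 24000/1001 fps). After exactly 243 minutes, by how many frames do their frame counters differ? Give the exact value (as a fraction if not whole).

243 min = 14580 s.
A emits 24 × 14580 = 349920 frames; B emits 24000/1001 × 14580 = 349920000/1001.
Difference = 349920/1001 frames (≈ 349.5704); B is behind A.

349920/1001 frames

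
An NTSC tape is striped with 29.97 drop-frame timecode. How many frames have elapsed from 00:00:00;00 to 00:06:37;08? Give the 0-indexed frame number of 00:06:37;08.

11906

Complete 10-minute blocks: 0, each 17982 frames → 0.
Remaining 6 whole minutes in the current block: 1800 + 5 × 1798 = 10790 frames.
Within the current minute: 37 × 30 + 8 − 2 = 1116 (labels ;00/;01 skipped at this minute). Total = 0 + 10790 + 1116 = 11906.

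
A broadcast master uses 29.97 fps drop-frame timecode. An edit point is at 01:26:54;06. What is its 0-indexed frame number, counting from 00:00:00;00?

Complete 10-minute blocks: 8, each 17982 frames → 143856.
Remaining 6 whole minutes in the current block: 1800 + 5 × 1798 = 10790 frames.
Within the current minute: 54 × 30 + 6 − 2 = 1624 (labels ;00/;01 skipped at this minute). Total = 143856 + 10790 + 1624 = 156270.

156270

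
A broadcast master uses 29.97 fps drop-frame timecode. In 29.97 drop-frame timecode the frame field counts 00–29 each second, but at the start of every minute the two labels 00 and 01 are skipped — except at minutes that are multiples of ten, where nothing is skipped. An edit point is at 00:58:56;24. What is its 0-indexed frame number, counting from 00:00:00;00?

105998

As if non-drop at 30 labels/s: (0 × 3600 + 58 × 60 + 56) × 30 + 24 = 106104.
Minute boundaries passed: 58; those not divisible by 10: 58 − 5 = 53; dropped labels = 2 × 53 = 106.
Actual frame index = 106104 − 106 = 105998.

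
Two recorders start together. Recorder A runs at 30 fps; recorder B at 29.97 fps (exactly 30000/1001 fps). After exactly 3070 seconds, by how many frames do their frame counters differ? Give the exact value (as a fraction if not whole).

92100/1001 frames

A emits 30 × 3070 = 92100 frames; B emits 30000/1001 × 3070 = 92100000/1001.
Difference = 92100/1001 frames (≈ 92.0080); B is behind A.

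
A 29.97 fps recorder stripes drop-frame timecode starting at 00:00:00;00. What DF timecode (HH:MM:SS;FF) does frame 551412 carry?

05:06:38;24

Each 10-minute DF block holds 10 × 60 × 30 − 9 × 2 = 17982 frames. 551412 ÷ 17982 → 30 full blocks, remainder 11952.
Within the partial block the first minute is 1800 frames and each further minute 1798, so 6 further minute boundaries passed. Total skipped labels = 18 × 30 + 2 × 6 = 552.
Non-drop label index = 551412 + 552 = 551964; at 30 labels/s that is 05:06:38:24, i.e. DF 05:06:38;24.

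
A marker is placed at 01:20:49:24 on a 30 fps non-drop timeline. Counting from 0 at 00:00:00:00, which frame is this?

145494

Total seconds to the label: (1 × 3600 + 20 × 60 + 49) = 4849.
Frame index = 4849 × 30 + 24 = 145494.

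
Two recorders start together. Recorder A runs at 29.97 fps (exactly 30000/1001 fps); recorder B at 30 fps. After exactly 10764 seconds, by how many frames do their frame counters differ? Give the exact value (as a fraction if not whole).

24840/77 frames

A emits 30000/1001 × 10764 = 24840000/77 frames; B emits 30 × 10764 = 322920.
Difference = 24840/77 frames (≈ 322.5974); B is ahead of A.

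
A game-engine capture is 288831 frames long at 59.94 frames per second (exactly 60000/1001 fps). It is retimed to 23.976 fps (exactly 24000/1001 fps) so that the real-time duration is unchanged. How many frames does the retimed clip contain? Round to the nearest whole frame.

115532 frames

Frames at target rate = 288831 × (24000/1001) / (60000/1001) = 577662/5 ≈ 115532.400.
Nearest whole frame: 115532.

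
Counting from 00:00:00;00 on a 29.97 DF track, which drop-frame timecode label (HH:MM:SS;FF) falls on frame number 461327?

Ten DF minutes hold 17982 frames, so frame 461327 lies in block 25 (frames 449550–467531) with 11777 frames into that block.
The block's first minute is 1800 frames and the rest 1798 each; 11777 frames reaches minute 6, so 25 × 18 + 6 × 2 = 462 labels have been skipped so far.
Adding those back, label number 461327 + 462 = 461789 at 30 labels/s is 15392 s + 29 f = 4 h 16 min 32 s frame 29, i.e. 04:16:32;29.

04:16:32;29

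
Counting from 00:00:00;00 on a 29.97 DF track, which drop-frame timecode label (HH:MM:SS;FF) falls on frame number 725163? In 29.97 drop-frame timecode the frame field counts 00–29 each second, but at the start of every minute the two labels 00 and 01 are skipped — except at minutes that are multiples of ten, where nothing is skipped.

06:43:16;09

Ten DF minutes hold 17982 frames, so frame 725163 lies in block 40 (frames 719280–737261) with 5883 frames into that block.
The block's first minute is 1800 frames and the rest 1798 each; 5883 frames reaches minute 3, so 40 × 18 + 3 × 2 = 726 labels have been skipped so far.
Adding those back, label number 725163 + 726 = 725889 at 30 labels/s is 24196 s + 9 f = 6 h 43 min 16 s frame 9, i.e. 06:43:16;09.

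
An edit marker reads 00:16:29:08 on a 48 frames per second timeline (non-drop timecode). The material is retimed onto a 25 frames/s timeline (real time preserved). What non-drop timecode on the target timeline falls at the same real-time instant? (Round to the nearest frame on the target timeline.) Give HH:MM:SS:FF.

Source frame index: (0×3600 + 16×60 + 29) × 48 + 8 = 47480.
Real time: 47480 / (48) = 5935/6 s.
Target frame: (5935/6) × (25) = 148375/6 ≈ 24729.167 → 24729.
At 25 labels/s: frame 24729 → 00:16:29:04.

00:16:29:04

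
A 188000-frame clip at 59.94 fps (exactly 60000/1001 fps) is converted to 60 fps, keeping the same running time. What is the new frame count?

Target frames = source frames × (target rate / source rate) = 188000 × (60)/(60000/1001) = 188000 × 1001/1000 = 188188.

188188 frames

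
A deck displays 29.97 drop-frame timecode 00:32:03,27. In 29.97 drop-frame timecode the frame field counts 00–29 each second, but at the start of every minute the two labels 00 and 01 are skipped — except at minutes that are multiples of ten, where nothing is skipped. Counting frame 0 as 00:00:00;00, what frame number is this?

As if non-drop at 30 labels/s: (0 × 3600 + 32 × 60 + 3) × 30 + 27 = 57717.
Minute boundaries passed: 32; those not divisible by 10: 32 − 3 = 29; dropped labels = 2 × 29 = 58.
Actual frame index = 57717 − 58 = 57659.

57659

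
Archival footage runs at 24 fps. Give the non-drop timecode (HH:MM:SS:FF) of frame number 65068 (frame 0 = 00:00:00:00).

00:45:11:04

65068 ÷ 24 = 2711 full seconds, remainder 4 frames.
2711 s = 0 h 45 min 11 s.
Timecode: 00:45:11:04.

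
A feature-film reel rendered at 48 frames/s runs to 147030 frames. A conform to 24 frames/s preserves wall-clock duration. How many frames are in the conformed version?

73515 frames

Frames at target rate = 147030 × (24) / (48) = 73515.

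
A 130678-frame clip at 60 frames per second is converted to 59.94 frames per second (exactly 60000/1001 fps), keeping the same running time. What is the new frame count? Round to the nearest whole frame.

Frames at target rate = 130678 × (60000/1001) / (60) = 130678000/1001 ≈ 130547.453.
Nearest whole frame: 130547.

130547 frames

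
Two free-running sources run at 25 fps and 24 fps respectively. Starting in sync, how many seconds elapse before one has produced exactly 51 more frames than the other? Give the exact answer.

51 seconds

The gap grows by |24 − 25| = 1 frame per second.
Time for a 51-frame gap: 51 ÷ (1) = 51 s.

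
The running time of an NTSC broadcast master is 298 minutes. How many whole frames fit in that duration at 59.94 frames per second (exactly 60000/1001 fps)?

298 min = 17880 s.
Frames = 17880 × 60000/1001 = 1072800000/1001 ≈ 1071728.2717.
Complete frames: 1071728.

1071728 frames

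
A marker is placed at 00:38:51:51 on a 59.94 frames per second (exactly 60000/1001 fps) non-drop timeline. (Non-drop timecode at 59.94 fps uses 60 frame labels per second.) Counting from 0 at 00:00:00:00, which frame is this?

Total seconds to the label: (0 × 3600 + 38 × 60 + 51) = 2331.
Frame index = 2331 × 60 + 51 = 139911.

139911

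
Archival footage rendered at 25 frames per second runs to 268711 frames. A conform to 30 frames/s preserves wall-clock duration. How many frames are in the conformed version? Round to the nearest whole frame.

Frames at target rate = 268711 × (30) / (25) = 1612266/5 ≈ 322453.200.
Nearest whole frame: 322453.

322453 frames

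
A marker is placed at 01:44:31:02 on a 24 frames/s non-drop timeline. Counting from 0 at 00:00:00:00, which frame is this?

150506

Total seconds to the label: (1 × 3600 + 44 × 60 + 31) = 6271.
Frame index = 6271 × 24 + 2 = 150506.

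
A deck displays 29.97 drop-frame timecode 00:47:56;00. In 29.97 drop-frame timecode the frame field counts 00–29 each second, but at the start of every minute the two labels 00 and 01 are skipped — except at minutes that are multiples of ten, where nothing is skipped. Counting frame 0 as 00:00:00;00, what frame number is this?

As if non-drop at 30 labels/s: (0 × 3600 + 47 × 60 + 56) × 30 + 0 = 86280.
Minute boundaries passed: 47; those not divisible by 10: 47 − 4 = 43; dropped labels = 2 × 43 = 86.
Actual frame index = 86280 − 86 = 86194.

86194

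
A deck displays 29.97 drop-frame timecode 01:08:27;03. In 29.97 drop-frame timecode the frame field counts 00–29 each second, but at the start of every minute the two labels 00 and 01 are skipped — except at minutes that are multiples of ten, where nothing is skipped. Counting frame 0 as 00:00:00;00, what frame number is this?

123089

As if non-drop at 30 labels/s: (1 × 3600 + 8 × 60 + 27) × 30 + 3 = 123213.
Minute boundaries passed: 68; those not divisible by 10: 68 − 6 = 62; dropped labels = 2 × 62 = 124.
Actual frame index = 123213 − 124 = 123089.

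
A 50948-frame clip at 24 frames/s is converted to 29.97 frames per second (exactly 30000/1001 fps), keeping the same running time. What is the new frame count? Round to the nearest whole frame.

Frames at target rate = 50948 × (30000/1001) / (24) = 63685000/1001 ≈ 63621.379.
Nearest whole frame: 63621.

63621 frames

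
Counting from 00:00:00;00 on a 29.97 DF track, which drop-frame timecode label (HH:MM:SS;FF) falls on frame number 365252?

03:23:07;08

Ten DF minutes hold 17982 frames, so frame 365252 lies in block 20 (frames 359640–377621) with 5612 frames into that block.
The block's first minute is 1800 frames and the rest 1798 each; 5612 frames reaches minute 3, so 20 × 18 + 3 × 2 = 366 labels have been skipped so far.
Adding those back, label number 365252 + 366 = 365618 at 30 labels/s is 12187 s + 8 f = 3 h 23 min 7 s frame 8, i.e. 03:23:07;08.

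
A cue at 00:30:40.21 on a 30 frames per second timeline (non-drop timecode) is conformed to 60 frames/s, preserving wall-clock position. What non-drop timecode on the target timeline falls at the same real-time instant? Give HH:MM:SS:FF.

00:30:40:42

Source frame index: (0×3600 + 30×60 + 40) × 30 + 21 = 55221.
Real time: 55221 / (30) = 18407/10 s.
Target frame: (18407/10) × (60) = 110442.
At 60 labels/s: frame 110442 → 00:30:40:42.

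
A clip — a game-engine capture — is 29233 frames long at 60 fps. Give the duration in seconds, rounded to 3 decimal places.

487.217 seconds

Running time = 29233 × 1/60 = 29233/60 s ≈ 487.217 s.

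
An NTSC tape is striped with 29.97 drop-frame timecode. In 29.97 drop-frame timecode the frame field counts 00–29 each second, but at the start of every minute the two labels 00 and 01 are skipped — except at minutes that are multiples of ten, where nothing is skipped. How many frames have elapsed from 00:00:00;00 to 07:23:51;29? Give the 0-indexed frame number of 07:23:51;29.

As if non-drop at 30 labels/s: (7 × 3600 + 23 × 60 + 51) × 30 + 29 = 798959.
Minute boundaries passed: 443; those not divisible by 10: 443 − 44 = 399; dropped labels = 2 × 399 = 798.
Actual frame index = 798959 − 798 = 798161.

798161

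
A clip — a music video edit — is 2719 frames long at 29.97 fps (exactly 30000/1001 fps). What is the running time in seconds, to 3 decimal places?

90.724 seconds

Running time = 2719 × 1001/30000 = 2721719/30000 s ≈ 90.724 s.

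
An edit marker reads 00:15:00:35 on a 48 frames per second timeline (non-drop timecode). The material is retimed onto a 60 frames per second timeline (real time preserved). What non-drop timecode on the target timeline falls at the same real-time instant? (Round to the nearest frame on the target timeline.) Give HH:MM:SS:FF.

Source frame index: (0×3600 + 15×60 + 0) × 48 + 35 = 43235.
Real time: 43235 / (48) = 43235/48 s.
Target frame: (43235/48) × (60) = 216175/4 ≈ 54043.750 → 54044.
At 60 labels/s: frame 54044 → 00:15:00:44.

00:15:00:44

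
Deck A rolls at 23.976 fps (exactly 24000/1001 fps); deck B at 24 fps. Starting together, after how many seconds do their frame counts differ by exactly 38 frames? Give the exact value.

19019/12 seconds

The gap grows by |24 − 24000/1001| = 24/1001 frames per second.
Time for a 38-frame gap: 38 ÷ (24/1001) = 19019/12 s.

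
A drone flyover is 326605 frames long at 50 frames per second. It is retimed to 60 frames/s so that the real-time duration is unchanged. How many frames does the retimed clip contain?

Target frames = source frames × (target rate / source rate) = 326605 × (60)/(50) = 326605 × 6/5 = 391926.

391926 frames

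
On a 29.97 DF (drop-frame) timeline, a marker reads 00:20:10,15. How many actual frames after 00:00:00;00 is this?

36279

Complete 10-minute blocks: 2, each 17982 frames → 35964.
Remaining 0 whole minutes in the current block: 0 frames.
Within the current minute: 10 × 30 + 15 = 315. Total = 35964 + 0 + 315 = 36279.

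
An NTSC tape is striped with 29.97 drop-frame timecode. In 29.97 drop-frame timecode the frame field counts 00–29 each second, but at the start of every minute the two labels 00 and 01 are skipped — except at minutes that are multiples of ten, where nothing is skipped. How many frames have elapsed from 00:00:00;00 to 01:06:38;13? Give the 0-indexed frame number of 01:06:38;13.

119833

Complete 10-minute blocks: 6, each 17982 frames → 107892.
Remaining 6 whole minutes in the current block: 1800 + 5 × 1798 = 10790 frames.
Within the current minute: 38 × 30 + 13 − 2 = 1151 (labels ;00/;01 skipped at this minute). Total = 107892 + 10790 + 1151 = 119833.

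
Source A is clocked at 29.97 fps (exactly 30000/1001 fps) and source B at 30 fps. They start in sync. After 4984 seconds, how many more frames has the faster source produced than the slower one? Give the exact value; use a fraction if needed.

A emits 30000/1001 × 4984 = 21360000/143 frames; B emits 30 × 4984 = 149520.
Difference = 21360/143 frames (≈ 149.3706); B is ahead of A.

21360/143 frames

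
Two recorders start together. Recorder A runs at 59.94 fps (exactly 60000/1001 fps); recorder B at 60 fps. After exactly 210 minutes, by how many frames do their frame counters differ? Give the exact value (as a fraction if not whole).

108000/143 frames

210 min = 12600 s.
A emits 60000/1001 × 12600 = 108000000/143 frames; B emits 60 × 12600 = 756000.
Difference = 108000/143 frames (≈ 755.2448); B is ahead of A.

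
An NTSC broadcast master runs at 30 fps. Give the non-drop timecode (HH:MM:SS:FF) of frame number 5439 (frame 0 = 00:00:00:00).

00:03:01:09

5439 ÷ 30 = 181 full seconds, remainder 9 frames.
181 s = 0 h 3 min 1 s.
Timecode: 00:03:01:09.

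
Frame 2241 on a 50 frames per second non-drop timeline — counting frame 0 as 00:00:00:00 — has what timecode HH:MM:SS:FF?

2241 ÷ 50 = 44 full seconds, remainder 41 frames.
44 s = 0 h 0 min 44 s.
Timecode: 00:00:44:41.

00:00:44:41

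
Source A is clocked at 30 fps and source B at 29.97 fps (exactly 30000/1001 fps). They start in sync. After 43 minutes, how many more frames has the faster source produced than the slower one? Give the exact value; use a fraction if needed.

77400/1001 frames

43 min = 2580 s.
A emits 30 × 2580 = 77400 frames; B emits 30000/1001 × 2580 = 77400000/1001.
Difference = 77400/1001 frames (≈ 77.3227); B is behind A.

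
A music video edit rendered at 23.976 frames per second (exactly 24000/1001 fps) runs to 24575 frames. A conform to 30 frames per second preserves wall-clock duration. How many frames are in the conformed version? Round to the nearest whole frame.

Frames at target rate = 24575 × (30) / (24000/1001) = 983983/32 ≈ 30749.469.
Nearest whole frame: 30749.

30749 frames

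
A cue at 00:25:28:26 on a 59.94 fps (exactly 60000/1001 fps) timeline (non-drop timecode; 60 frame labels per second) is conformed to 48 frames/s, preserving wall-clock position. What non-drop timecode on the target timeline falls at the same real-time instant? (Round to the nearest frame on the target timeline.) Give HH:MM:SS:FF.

00:25:29:46

Source frame index: (0×3600 + 25×60 + 28) × 60 + 26 = 91706.
Real time: 91706 / (60000/1001) = 45898853/30000 s.
Target frame: (45898853/30000) × (48) = 45898853/625 ≈ 73438.165 → 73438.
At 48 labels/s: frame 73438 → 00:25:29:46.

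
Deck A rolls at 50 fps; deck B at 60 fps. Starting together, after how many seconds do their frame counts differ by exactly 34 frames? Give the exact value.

3.4 seconds

The gap grows by |60 − 50| = 10 frames per second.
Time for a 34-frame gap: 34 ÷ (10) = 3.4 s.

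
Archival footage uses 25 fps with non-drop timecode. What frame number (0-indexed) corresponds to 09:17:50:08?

frame 836758

Total seconds to the label: (9 × 3600 + 17 × 60 + 50) = 33470.
Frame index = 33470 × 25 + 8 = 836758.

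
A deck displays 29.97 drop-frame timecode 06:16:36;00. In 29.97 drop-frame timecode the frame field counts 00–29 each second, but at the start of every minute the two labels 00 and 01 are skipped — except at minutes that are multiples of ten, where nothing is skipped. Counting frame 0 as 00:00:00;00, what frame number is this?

Complete 10-minute blocks: 37, each 17982 frames → 665334.
Remaining 6 whole minutes in the current block: 1800 + 5 × 1798 = 10790 frames.
Within the current minute: 36 × 30 + 0 − 2 = 1078 (labels ;00/;01 skipped at this minute). Total = 665334 + 10790 + 1078 = 677202.

677202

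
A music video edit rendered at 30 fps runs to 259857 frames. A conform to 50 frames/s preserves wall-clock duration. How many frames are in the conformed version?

Target frames = source frames × (target rate / source rate) = 259857 × (50)/(30) = 259857 × 5/3 = 433095.

433095 frames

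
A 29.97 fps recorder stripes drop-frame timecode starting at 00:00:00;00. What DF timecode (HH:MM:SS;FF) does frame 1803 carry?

00:01:00;05

Each 10-minute DF block holds 10 × 60 × 30 − 9 × 2 = 17982 frames. 1803 ÷ 17982 → 0 full blocks, remainder 1803.
Within the partial block the first minute is 1800 frames and each further minute 1798, so 1 further minute boundary passed. Total skipped labels = 18 × 0 + 2 × 1 = 2.
Non-drop label index = 1803 + 2 = 1805; at 30 labels/s that is 00:01:00:05, i.e. DF 00:01:00;05.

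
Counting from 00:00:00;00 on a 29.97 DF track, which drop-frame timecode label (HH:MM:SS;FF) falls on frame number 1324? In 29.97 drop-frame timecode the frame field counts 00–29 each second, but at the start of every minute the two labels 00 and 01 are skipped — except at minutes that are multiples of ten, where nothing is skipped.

00:00:44;04

Ten DF minutes hold 17982 frames, so frame 1324 lies in block 0 (frames 0–17981) with 1324 frames into that block.
The block's first minute is 1800 frames and the rest 1798 each; 1324 frames reaches minute 0, so 0 × 18 + 0 × 2 = 0 labels have been skipped so far.
Adding those back, label number 1324 + 0 = 1324 at 30 labels/s is 44 s + 4 f = 0 h 0 min 44 s frame 4, i.e. 00:00:44;04.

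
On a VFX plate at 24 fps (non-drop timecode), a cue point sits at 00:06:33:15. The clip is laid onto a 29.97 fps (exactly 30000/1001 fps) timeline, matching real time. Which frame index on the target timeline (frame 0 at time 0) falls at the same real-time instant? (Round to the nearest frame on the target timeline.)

Source frame index: (0×3600 + 6×60 + 33) × 24 + 15 = 9447.
Real time: 9447 / (24) = 3149/8 s.
Target frame: (3149/8) × (30000/1001) = 11808750/1001 ≈ 11796.953 → 11797.

frame 11797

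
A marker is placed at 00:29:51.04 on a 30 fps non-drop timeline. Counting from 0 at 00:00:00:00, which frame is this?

53734

Total seconds to the label: (0 × 3600 + 29 × 60 + 51) = 1791.
Frame index = 1791 × 30 + 4 = 53734.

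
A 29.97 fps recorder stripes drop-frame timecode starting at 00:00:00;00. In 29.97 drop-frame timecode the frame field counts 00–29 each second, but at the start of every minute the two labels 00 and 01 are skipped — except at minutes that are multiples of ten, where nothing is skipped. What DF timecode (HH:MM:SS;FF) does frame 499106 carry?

04:37:33;16

Each 10-minute DF block holds 10 × 60 × 30 − 9 × 2 = 17982 frames. 499106 ÷ 17982 → 27 full blocks, remainder 13592.
Within the partial block the first minute is 1800 frames and each further minute 1798, so 7 further minute boundaries passed. Total skipped labels = 18 × 27 + 2 × 7 = 500.
Non-drop label index = 499106 + 500 = 499606; at 30 labels/s that is 04:37:33:16, i.e. DF 04:37:33;16.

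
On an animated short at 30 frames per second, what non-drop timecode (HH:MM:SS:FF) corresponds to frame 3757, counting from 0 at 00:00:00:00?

3757 ÷ 30 = 125 full seconds, remainder 7 frames.
125 s = 0 h 2 min 5 s.
Timecode: 00:02:05:07.

00:02:05:07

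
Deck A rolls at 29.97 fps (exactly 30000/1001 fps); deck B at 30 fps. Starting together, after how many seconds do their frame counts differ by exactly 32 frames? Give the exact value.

The gap grows by |30 − 30000/1001| = 30/1001 frames per second.
Time for a 32-frame gap: 32 ÷ (30/1001) = 16016/15 s.

16016/15 seconds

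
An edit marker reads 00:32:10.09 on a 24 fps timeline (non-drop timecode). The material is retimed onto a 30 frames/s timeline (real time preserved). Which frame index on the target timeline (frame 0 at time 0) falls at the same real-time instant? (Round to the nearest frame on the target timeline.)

Source frame index: (0×3600 + 32×60 + 10) × 24 + 9 = 46329.
Real time: 46329 / (24) = 15443/8 s.
Target frame: (15443/8) × (30) = 231645/4 ≈ 57911.250 → 57911.

frame 57911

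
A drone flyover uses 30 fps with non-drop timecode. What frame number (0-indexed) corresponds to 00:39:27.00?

Total seconds to the label: (0 × 3600 + 39 × 60 + 27) = 2367.
Frame index = 2367 × 30 + 0 = 71010.

71010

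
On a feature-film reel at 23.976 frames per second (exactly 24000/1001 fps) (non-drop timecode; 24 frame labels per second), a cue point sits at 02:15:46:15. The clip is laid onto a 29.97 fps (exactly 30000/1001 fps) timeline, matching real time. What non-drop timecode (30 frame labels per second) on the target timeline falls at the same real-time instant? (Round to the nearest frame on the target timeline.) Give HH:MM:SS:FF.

02:15:46:19

Source frame index: (2×3600 + 15×60 + 46) × 24 + 15 = 195519.
Real time: 195519 / (24000/1001) = 65238173/8000 s.
Target frame: (65238173/8000) × (30000/1001) = 977595/4 ≈ 244398.750 → 244399.
At 30 labels/s: frame 244399 → 02:15:46:19.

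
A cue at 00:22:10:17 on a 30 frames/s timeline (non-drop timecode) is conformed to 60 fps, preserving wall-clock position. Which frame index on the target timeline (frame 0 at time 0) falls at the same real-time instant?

Source frame index: (0×3600 + 22×60 + 10) × 30 + 17 = 39917.
Real time: 39917 / (30) = 39917/30 s.
Target frame: (39917/30) × (60) = 79834.

frame 79834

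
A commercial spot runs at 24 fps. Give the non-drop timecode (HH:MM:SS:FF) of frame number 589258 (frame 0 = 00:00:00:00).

06:49:12:10

589258 ÷ 24 = 24552 full seconds, remainder 10 frames.
24552 s = 6 h 49 min 12 s.
Timecode: 06:49:12:10.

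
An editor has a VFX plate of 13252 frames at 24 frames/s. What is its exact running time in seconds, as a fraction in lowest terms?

Running time = 13252 ÷ (24) = 13252 × 1/24 = 3313/6 s.

3313/6 seconds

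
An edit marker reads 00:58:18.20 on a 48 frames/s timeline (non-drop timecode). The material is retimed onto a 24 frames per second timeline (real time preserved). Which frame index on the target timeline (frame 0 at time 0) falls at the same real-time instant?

frame 83962

Source frame index: (0×3600 + 58×60 + 18) × 48 + 20 = 167924.
Real time: 167924 / (48) = 41981/12 s.
Target frame: (41981/12) × (24) = 83962.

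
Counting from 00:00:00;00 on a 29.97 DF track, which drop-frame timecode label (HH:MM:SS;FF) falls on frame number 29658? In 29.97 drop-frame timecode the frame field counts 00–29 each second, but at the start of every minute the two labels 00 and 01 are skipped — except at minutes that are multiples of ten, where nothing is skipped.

Each 10-minute DF block holds 10 × 60 × 30 − 9 × 2 = 17982 frames. 29658 ÷ 17982 → 1 full block, remainder 11676.
Within the partial block the first minute is 1800 frames and each further minute 1798, so 6 further minute boundaries passed. Total skipped labels = 18 × 1 + 2 × 6 = 30.
Non-drop label index = 29658 + 30 = 29688; at 30 labels/s that is 00:16:29:18, i.e. DF 00:16:29;18.

00:16:29;18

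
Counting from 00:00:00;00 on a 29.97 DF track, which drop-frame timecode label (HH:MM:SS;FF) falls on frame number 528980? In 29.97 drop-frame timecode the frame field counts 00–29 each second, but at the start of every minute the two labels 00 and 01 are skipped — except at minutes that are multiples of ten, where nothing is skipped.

04:54:10;10

Each 10-minute DF block holds 10 × 60 × 30 − 9 × 2 = 17982 frames. 528980 ÷ 17982 → 29 full blocks, remainder 7502.
Within the partial block the first minute is 1800 frames and each further minute 1798, so 4 further minute boundaries passed. Total skipped labels = 18 × 29 + 2 × 4 = 530.
Non-drop label index = 528980 + 530 = 529510; at 30 labels/s that is 04:54:10:10, i.e. DF 04:54:10;10.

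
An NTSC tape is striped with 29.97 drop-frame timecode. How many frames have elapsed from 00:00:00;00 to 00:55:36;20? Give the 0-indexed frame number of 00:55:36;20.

Complete 10-minute blocks: 5, each 17982 frames → 89910.
Remaining 5 whole minutes in the current block: 1800 + 4 × 1798 = 8992 frames.
Within the current minute: 36 × 30 + 20 − 2 = 1098 (labels ;00/;01 skipped at this minute). Total = 89910 + 8992 + 1098 = 100000.

100000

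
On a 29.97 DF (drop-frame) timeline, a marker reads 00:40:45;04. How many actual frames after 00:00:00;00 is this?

73282

Complete 10-minute blocks: 4, each 17982 frames → 71928.
Remaining 0 whole minutes in the current block: 0 frames.
Within the current minute: 45 × 30 + 4 = 1354. Total = 71928 + 0 + 1354 = 73282.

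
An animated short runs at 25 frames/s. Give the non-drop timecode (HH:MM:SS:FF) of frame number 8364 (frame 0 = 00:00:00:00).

8364 ÷ 25 = 334 full seconds, remainder 14 frames.
334 s = 0 h 5 min 34 s.
Timecode: 00:05:34:14.

00:05:34:14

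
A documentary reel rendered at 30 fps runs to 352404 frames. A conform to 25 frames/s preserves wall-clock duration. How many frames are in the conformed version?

Target frames = source frames × (target rate / source rate) = 352404 × (25)/(30) = 352404 × 5/6 = 293670.

293670 frames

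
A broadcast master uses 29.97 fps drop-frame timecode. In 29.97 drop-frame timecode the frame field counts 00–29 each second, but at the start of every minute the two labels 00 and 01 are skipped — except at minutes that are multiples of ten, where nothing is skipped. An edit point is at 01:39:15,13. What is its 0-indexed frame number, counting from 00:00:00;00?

As if non-drop at 30 labels/s: (1 × 3600 + 39 × 60 + 15) × 30 + 13 = 178663.
Minute boundaries passed: 99; those not divisible by 10: 99 − 9 = 90; dropped labels = 2 × 90 = 180.
Actual frame index = 178663 − 180 = 178483.

178483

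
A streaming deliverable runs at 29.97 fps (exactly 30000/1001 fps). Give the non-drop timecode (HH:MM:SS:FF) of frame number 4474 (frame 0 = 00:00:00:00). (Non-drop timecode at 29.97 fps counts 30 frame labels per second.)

00:02:29:04

4474 ÷ 30 = 149 full seconds, remainder 4 frames.
149 s = 0 h 2 min 29 s.
Timecode: 00:02:29:04.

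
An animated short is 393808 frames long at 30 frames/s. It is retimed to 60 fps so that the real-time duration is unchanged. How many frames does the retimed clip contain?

787616 frames

Frames at target rate = 393808 × (60) / (30) = 787616.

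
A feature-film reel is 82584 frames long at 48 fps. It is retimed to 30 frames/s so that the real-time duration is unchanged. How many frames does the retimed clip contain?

51615 frames

Target frames = source frames × (target rate / source rate) = 82584 × (30)/(48) = 82584 × 5/8 = 51615.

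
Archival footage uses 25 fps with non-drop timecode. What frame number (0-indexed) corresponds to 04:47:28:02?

frame 431202

Total seconds to the label: (4 × 3600 + 47 × 60 + 28) = 17248.
Frame index = 17248 × 25 + 2 = 431202.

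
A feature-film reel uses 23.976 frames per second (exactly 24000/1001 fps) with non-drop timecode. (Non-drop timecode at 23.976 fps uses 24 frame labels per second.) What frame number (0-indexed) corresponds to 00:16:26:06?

23670

Total seconds to the label: (0 × 3600 + 16 × 60 + 26) = 986.
Frame index = 986 × 24 + 6 = 23670.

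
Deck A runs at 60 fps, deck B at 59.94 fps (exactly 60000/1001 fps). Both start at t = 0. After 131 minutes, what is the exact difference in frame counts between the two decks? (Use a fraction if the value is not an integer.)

471600/1001 frames

131 min = 7860 s.
A emits 60 × 7860 = 471600 frames; B emits 60000/1001 × 7860 = 471600000/1001.
Difference = 471600/1001 frames (≈ 471.1289); B is behind A.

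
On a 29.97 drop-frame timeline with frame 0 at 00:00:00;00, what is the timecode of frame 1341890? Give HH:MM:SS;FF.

Ten DF minutes hold 17982 frames, so frame 1341890 lies in block 74 (frames 1330668–1348649) with 11222 frames into that block.
The block's first minute is 1800 frames and the rest 1798 each; 11222 frames reaches minute 6, so 74 × 18 + 6 × 2 = 1344 labels have been skipped so far.
Adding those back, label number 1341890 + 1344 = 1343234 at 30 labels/s is 44774 s + 14 f = 12 h 26 min 14 s frame 14, i.e. 12:26:14;14.

12:26:14;14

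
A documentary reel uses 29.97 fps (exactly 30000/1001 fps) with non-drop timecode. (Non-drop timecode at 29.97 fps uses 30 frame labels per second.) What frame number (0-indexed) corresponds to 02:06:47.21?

frame 228231

Total seconds to the label: (2 × 3600 + 6 × 60 + 47) = 7607.
Frame index = 7607 × 30 + 21 = 228231.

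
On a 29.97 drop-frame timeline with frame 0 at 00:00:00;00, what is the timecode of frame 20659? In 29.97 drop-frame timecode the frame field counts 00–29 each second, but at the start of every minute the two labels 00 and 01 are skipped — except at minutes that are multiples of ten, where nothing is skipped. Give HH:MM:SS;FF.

Ten DF minutes hold 17982 frames, so frame 20659 lies in block 1 (frames 17982–35963) with 2677 frames into that block.
The block's first minute is 1800 frames and the rest 1798 each; 2677 frames reaches minute 1, so 1 × 18 + 1 × 2 = 20 labels have been skipped so far.
Adding those back, label number 20659 + 20 = 20679 at 30 labels/s is 689 s + 9 f = 0 h 11 min 29 s frame 9, i.e. 00:11:29;09.

00:11:29;09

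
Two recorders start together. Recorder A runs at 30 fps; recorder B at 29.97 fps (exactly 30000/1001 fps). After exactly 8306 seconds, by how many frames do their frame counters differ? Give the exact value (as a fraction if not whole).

249180/1001 frames

A emits 30 × 8306 = 249180 frames; B emits 30000/1001 × 8306 = 249180000/1001.
Difference = 249180/1001 frames (≈ 248.9311); B is behind A.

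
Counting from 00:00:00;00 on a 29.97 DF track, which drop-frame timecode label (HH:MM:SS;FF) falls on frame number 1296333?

12:00:54;09

Ten DF minutes hold 17982 frames, so frame 1296333 lies in block 72 (frames 1294704–1312685) with 1629 frames into that block.
The block's first minute is 1800 frames and the rest 1798 each; 1629 frames reaches minute 0, so 72 × 18 + 0 × 2 = 1296 labels have been skipped so far.
Adding those back, label number 1296333 + 1296 = 1297629 at 30 labels/s is 43254 s + 9 f = 12 h 0 min 54 s frame 9, i.e. 12:00:54;09.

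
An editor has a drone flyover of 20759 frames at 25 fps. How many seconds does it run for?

Running time = 20759 / (25) = 830.36 s.

830.36 seconds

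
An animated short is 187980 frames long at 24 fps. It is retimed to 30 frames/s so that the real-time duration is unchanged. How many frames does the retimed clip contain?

234975 frames

Target frames = source frames × (target rate / source rate) = 187980 × (30)/(24) = 187980 × 5/4 = 234975.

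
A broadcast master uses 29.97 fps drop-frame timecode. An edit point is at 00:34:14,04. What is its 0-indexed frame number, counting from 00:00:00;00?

As if non-drop at 30 labels/s: (0 × 3600 + 34 × 60 + 14) × 30 + 4 = 61624.
Minute boundaries passed: 34; those not divisible by 10: 34 − 3 = 31; dropped labels = 2 × 31 = 62.
Actual frame index = 61624 − 62 = 61562.

61562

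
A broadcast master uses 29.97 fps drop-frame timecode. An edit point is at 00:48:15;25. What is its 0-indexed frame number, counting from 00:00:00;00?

86787

As if non-drop at 30 labels/s: (0 × 3600 + 48 × 60 + 15) × 30 + 25 = 86875.
Minute boundaries passed: 48; those not divisible by 10: 48 − 4 = 44; dropped labels = 2 × 44 = 88.
Actual frame index = 86875 − 88 = 86787.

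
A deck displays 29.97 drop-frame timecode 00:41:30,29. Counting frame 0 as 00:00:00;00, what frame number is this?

74655

As if non-drop at 30 labels/s: (0 × 3600 + 41 × 60 + 30) × 30 + 29 = 74729.
Minute boundaries passed: 41; those not divisible by 10: 41 − 4 = 37; dropped labels = 2 × 37 = 74.
Actual frame index = 74729 − 74 = 74655.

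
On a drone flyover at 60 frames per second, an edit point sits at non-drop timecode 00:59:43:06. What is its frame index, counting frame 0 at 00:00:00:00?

214986

Total seconds to the label: (0 × 3600 + 59 × 60 + 43) = 3583.
Frame index = 3583 × 60 + 6 = 214986.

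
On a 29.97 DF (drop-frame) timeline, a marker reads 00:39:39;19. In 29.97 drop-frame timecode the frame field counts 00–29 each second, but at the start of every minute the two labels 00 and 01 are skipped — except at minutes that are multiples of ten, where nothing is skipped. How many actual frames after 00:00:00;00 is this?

71317

As if non-drop at 30 labels/s: (0 × 3600 + 39 × 60 + 39) × 30 + 19 = 71389.
Minute boundaries passed: 39; those not divisible by 10: 39 − 3 = 36; dropped labels = 2 × 36 = 72.
Actual frame index = 71389 − 72 = 71317.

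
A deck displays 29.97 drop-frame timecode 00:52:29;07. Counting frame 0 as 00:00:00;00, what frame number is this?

As if non-drop at 30 labels/s: (0 × 3600 + 52 × 60 + 29) × 30 + 7 = 94477.
Minute boundaries passed: 52; those not divisible by 10: 52 − 5 = 47; dropped labels = 2 × 47 = 94.
Actual frame index = 94477 − 94 = 94383.

94383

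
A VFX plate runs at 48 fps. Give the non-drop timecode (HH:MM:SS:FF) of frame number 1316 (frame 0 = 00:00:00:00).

1316 ÷ 48 = 27 full seconds, remainder 20 frames.
27 s = 0 h 0 min 27 s.
Timecode: 00:00:27:20.

00:00:27:20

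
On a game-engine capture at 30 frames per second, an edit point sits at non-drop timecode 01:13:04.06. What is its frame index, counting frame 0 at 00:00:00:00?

frame 131526

Total seconds to the label: (1 × 3600 + 13 × 60 + 4) = 4384.
Frame index = 4384 × 30 + 6 = 131526.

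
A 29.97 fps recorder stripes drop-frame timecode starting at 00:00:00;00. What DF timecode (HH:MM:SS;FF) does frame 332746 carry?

Ten DF minutes hold 17982 frames, so frame 332746 lies in block 18 (frames 323676–341657) with 9070 frames into that block.
The block's first minute is 1800 frames and the rest 1798 each; 9070 frames reaches minute 5, so 18 × 18 + 5 × 2 = 334 labels have been skipped so far.
Adding those back, label number 332746 + 334 = 333080 at 30 labels/s is 11102 s + 20 f = 3 h 5 min 2 s frame 20, i.e. 03:05:02;20.

03:05:02;20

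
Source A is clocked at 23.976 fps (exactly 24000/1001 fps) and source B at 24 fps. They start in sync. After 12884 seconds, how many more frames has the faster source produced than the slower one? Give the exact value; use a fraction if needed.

A emits 24000/1001 × 12884 = 309216000/1001 frames; B emits 24 × 12884 = 309216.
Difference = 309216/1001 frames (≈ 308.9071); B is ahead of A.

309216/1001 frames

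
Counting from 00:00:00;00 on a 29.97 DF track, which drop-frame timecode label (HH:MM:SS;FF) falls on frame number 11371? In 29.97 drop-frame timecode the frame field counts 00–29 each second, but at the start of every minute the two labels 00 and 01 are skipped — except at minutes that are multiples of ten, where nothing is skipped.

00:06:19;13

Ten DF minutes hold 17982 frames, so frame 11371 lies in block 0 (frames 0–17981) with 11371 frames into that block.
The block's first minute is 1800 frames and the rest 1798 each; 11371 frames reaches minute 6, so 0 × 18 + 6 × 2 = 12 labels have been skipped so far.
Adding those back, label number 11371 + 12 = 11383 at 30 labels/s is 379 s + 13 f = 0 h 6 min 19 s frame 13, i.e. 00:06:19;13.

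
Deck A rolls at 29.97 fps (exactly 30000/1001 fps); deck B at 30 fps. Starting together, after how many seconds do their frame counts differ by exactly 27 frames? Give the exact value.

900.9 seconds

The gap grows by |30 − 30000/1001| = 30/1001 frames per second.
Time for a 27-frame gap: 27 ÷ (30/1001) = 900.9 s.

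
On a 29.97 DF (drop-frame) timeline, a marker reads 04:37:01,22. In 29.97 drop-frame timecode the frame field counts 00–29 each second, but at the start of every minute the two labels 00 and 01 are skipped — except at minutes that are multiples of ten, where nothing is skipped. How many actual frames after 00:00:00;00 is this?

Complete 10-minute blocks: 27, each 17982 frames → 485514.
Remaining 7 whole minutes in the current block: 1800 + 6 × 1798 = 12588 frames.
Within the current minute: 1 × 30 + 22 − 2 = 50 (labels ;00/;01 skipped at this minute). Total = 485514 + 12588 + 50 = 498152.

498152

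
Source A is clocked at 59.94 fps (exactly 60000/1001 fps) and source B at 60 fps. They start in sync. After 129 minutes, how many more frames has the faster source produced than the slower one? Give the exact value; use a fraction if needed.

464400/1001 frames

129 min = 7740 s.
A emits 60000/1001 × 7740 = 464400000/1001 frames; B emits 60 × 7740 = 464400.
Difference = 464400/1001 frames (≈ 463.9361); B is ahead of A.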